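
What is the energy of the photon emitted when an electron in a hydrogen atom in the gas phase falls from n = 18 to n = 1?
13.563707 eV

The energy levels are E_n = -13.6057 eV / n².

Energy at n = 18: E_18 = -13.6057 / 18² = -0.041992901 eV
Energy at n = 1: E_1 = -13.6057 / 1² = -13.605700000 eV

For emission (electron falling to lower state), the photon energy is:
E_photon = E_18 - E_1 = |-0.041992901 - (-13.605700000)|
E_photon = 13.563707 eV

This energy is carried away by the emitted photon.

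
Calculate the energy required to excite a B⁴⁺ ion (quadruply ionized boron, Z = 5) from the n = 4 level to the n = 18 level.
20.209 eV

The energy levels of a hydrogen-like atom are E_n = -13.6057 Z² eV / n².

Energy at n = 4: E_4 = -13.6057 × 5² / 4² = -21.258906 eV
Energy at n = 18: E_18 = -13.6057 × 5² / 18² = -1.049823 eV

The excitation energy is the difference:
ΔE = E_18 - E_4
ΔE = -1.049823 - (-21.258906)
ΔE = 20.209 eV

Since this is positive, energy must be absorbed (photon absorption).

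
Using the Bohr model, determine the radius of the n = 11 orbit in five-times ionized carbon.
1.067174 nm (or 10.671740 Å)

The Bohr radius formula is:
r_n = n² a₀ / Z

where a₀ = 0.052917721 nm is the Bohr radius.

For C⁵⁺ (Z = 6) at n = 11:
r_11 = 11² × 0.052917721 nm / 6
r_11 = 121 × 0.052917721 nm / 6
r_11 = 6.4030442 nm / 6
r_11 = 1.067174 nm

The electron orbits at approximately 1.067174 nm from the nucleus.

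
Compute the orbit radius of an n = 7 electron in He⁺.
1.2965 nm (or 12.9649 Å)

The Bohr radius formula is:
r_n = n² a₀ / Z

where a₀ = 0.0529177 nm is the Bohr radius.

For He⁺ (Z = 2) at n = 7:
r_7 = 7² × 0.0529177 nm / 2
r_7 = 49 × 0.0529177 nm / 2
r_7 = 2.59297 nm / 2
r_7 = 1.2965 nm

The electron orbits at approximately 1.2965 nm from the nucleus.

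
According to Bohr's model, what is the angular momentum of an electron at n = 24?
2.531e-33 J·s (or 24ℏ)

In the Bohr model, angular momentum is quantized:
L = nℏ

where ℏ = h/(2π) = 1.05457e-34 J·s

For n = 24:
L = 24 × 1.05457e-34 J·s
L = 2.531e-33 J·s

This can also be written as L = 24ℏ.
The angular momentum is an integer multiple of the reduced Planck constant.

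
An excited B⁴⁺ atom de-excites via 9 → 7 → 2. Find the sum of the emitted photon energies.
80.83633 eV

The energy levels of B⁴⁺ are E_n = -13.6057 × 5² / n² eV.

First transition (9 → 7):
ΔE₁ = |E_7 - E_9|
ΔE₁ = |-6.94168367347 - (-4.19929012346)| = 2.74239355 eV

Second transition (7 → 2):
ΔE₂ = |E_2 - E_7|
ΔE₂ = |-85.03562500000 - (-6.94168367347)| = 78.09394133 eV

Total energy released:
E_total = ΔE₁ + ΔE₂ = 2.74239355 + 78.09394133 = 80.83633 eV

Note: This equals the direct transition 9 → 2: 80.83633 eV ✓
Energy is conserved regardless of the path taken.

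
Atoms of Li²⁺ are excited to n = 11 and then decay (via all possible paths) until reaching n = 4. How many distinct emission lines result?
28

The electron can occupy levels n = 4, 5, ..., 11 during de-excitation — that is m = 11 - 4 + 1 = 8 distinct levels.

The number of distinct spectral lines equals the number of ways to choose 2 of these m levels (each pair gives one possible emission transition):

Number of lines = m(m-1)/2 = 8×7/2 = 28

These correspond to all possible transitions between the 8 levels:
11 → 10, 11 → 9, 11 → 8, 11 → 7, 11 → 6, 11 → 5, 11 → 4, 10 → 9...

Each transition produces a photon with a unique energy (and thus wavelength). This count does not depend on Z.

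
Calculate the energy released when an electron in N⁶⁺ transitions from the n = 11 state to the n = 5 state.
21.16 eV

The energy levels are E_n = -13.6057 Z² eV / n².

Energy at n = 11: E_11 = -13.6057 × 7² / 11² = -5.50975 eV
Energy at n = 5: E_5 = -13.6057 × 7² / 5² = -26.66717 eV

For emission (electron falling to lower state), the photon energy is:
E_photon = E_11 - E_5 = |-5.50975 - (-26.66717)|
E_photon = 21.16 eV

This energy is carried away by the emitted photon.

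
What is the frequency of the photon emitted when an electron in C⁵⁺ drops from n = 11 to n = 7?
1.44e+15 Hz

First, find the transition energy:
E_11 = -13.6057 × 6² / 11² = -4.04797686 eV
E_7 = -13.6057 × 6² / 7² = -9.99602449 eV
|ΔE| = |E_7 - E_11| = 5.94804763 eV

Convert to Joules: E = 5.94804763 eV × (1.602177 × 10⁻¹⁹ J/eV) = 9.5298e-19 J

Using E = hf:
f = E/h = 9.5298e-19 J / (6.62607 × 10⁻³⁴ J·s)
f = 1.44e+15 Hz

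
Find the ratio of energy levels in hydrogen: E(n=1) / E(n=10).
100.00000

Using E_n = -13.6057 Z² / n² eV with Z = 1:

E_1 = -13.6057 / 1² = -13.6057 / 1 = -13.60570000000 eV
E_10 = -13.6057 / 10² = -13.6057 / 100 = -0.13605700000 eV

The ratio is:
E_1/E_10 = (-13.60570000000) / (-0.13605700000)
E_1/E_10 = (-13.6057/1) / (-13.6057/100)
E_1/E_10 = 100/1
E_1/E_10 = 100.00000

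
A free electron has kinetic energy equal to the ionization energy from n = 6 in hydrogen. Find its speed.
3.646e+05 m/s (or 0.121623% of c)

The binding energy at n = 6 for hydrogen is:
E_6 = -13.6057/6² = -0.37793611 eV
|E_6| = 0.37793611 eV

Convert to Joules:
KE = 0.37793611 eV × (1.602177 × 10⁻¹⁹ J/eV) = 6.05521e-20 J

Using KE = ½mv²:
v = √(2·KE/m_e)
v = √(2 × 6.05521e-20 J / 9.10938 × 10⁻³¹ kg)
v = 3.646e+05 m/s

This is approximately 0.121623% the speed of light.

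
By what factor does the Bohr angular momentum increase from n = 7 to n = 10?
1.428571

In the Bohr model, L_n = nℏ, so the ratio is purely the ratio of quantum numbers:

L_10/L_7 = 10ℏ / 7ℏ = 10/7 = 1.428571

The angular momentum scales linearly with n.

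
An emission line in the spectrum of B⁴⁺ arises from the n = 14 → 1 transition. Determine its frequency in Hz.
8.18e+16 Hz

First, find the transition energy:
E_14 = -13.6057 × 5² / 14² = -1.73542092 eV
E_1 = -13.6057 × 5² / 1² = -340.14250000 eV
|ΔE| = |E_1 - E_14| = 338.40707908 eV

Convert to Joules: E = 338.40707908 eV × (1.602177 × 10⁻¹⁹ J/eV) = 5.4219e-17 J

Using E = hf:
f = E/h = 5.4219e-17 J / (6.62607 × 10⁻³⁴ J·s)
f = 8.18e+16 Hz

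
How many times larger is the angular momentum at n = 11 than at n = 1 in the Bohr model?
11.000000

In the Bohr model, L_n = nℏ, so the ratio is purely the ratio of quantum numbers:

L_11/L_1 = 11ℏ / 1ℏ = 11/1 = 11.000000

The angular momentum scales linearly with n.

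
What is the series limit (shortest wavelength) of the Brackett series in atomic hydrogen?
1458.02421 nm

The series limit corresponds to the transition from n = ∞ to n = 4.
This is the highest energy (shortest wavelength) transition in the Brackett series.

E_∞ = 0 eV
E_4 = -13.6057 / 4² = -0.85035625000 eV

Energy at series limit:
ΔE = E_∞ - E_4 = 0 - (-0.85035625000) = 0.85035625000 eV
λ = hc/E = 1239.84 eV·nm / 0.85035625000 eV = 1458.02421 nm

This energy equals the ionization energy from the n = 4 state of hydrogen.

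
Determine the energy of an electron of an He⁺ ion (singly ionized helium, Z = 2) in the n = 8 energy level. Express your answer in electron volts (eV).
-0.850 eV

The energy levels of a hydrogen-like atom are given by:
E_n = -13.6057 Z² / n² eV  (with Z = 2 for He⁺)

For n = 8:
E_8 = -13.6057 × 2² / 8²
E_8 = -13.6057 × 4 / 64
E_8 = -0.850 eV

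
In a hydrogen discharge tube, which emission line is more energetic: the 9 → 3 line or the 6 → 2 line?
6 → 2

Calculate the energy for each transition:

Transition 9 → 3:
ΔE₁ = |E_3 - E_9| = |-13.6057/3² - (-13.6057/9²)|
ΔE₁ = |-1.511744444444 - (-0.167971604938)| = 1.343772840 eV

Transition 6 → 2:
ΔE₂ = |E_2 - E_6| = |-13.6057/2² - (-13.6057/6²)|
ΔE₂ = |-3.401425000000 - (-0.377936111111)| = 3.023488889 eV

Since 3.023488889 eV > 1.343772840 eV, the transition 6 → 2 emits the more energetic photon.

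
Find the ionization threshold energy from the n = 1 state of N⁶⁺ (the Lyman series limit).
666.679 eV

The series limit corresponds to the transition from n = ∞ to n = 1.
This is the highest energy (shortest wavelength) transition in the Lyman series.

E_∞ = 0 eV
E_1 = -13.6057 × 7² / 1² = -666.679 eV

Energy at series limit:
ΔE = E_∞ - E_1 = 0 - (-666.679) = 666.679 eV

This energy equals the ionization energy from the n = 1 state of N⁶⁺.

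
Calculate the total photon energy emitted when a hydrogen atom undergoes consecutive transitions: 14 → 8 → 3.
1.442 eV

The energy levels of hydrogen are E_n = -13.6057 / n² eV.

First transition (14 → 8):
ΔE₁ = |E_8 - E_14|
ΔE₁ = |-0.212589063 - (-0.069416837)| = 0.143172 eV

Second transition (8 → 3):
ΔE₂ = |E_3 - E_8|
ΔE₂ = |-1.511744444 - (-0.212589063)| = 1.299155 eV

Total energy released:
E_total = ΔE₁ + ΔE₂ = 0.143172 + 1.299155 = 1.442 eV

Note: This equals the direct transition 14 → 3: 1.442 eV ✓
Energy is conserved regardless of the path taken.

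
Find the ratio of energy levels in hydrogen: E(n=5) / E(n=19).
14.44

Using E_n = -13.6057 Z² / n² eV with Z = 1:

E_5 = -13.6057 / 5² = -13.6057 / 25 = -0.54422800 eV
E_19 = -13.6057 / 19² = -13.6057 / 361 = -0.03768892 eV

The ratio is:
E_5/E_19 = (-0.54422800) / (-0.03768892)
E_5/E_19 = (-13.6057/25) / (-13.6057/361)
E_5/E_19 = 361/25
E_5/E_19 = 14.44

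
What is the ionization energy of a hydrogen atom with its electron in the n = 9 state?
0.168 eV

The ionization energy is the energy needed to remove the electron completely (n → ∞).

For hydrogen, E_n = -13.6057 eV / n².

At n = 9: E_9 = -13.6057 / 9² = -0.167972 eV
At n = ∞: E_∞ = 0 eV

Ionization energy = E_∞ - E_9 = 0 - (-0.167972) = 0.167972 eV
Ionization energy ≈ 0.168 eV

This is also called the binding energy of the electron in state n = 9.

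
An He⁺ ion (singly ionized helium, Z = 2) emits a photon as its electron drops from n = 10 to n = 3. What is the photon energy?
5.50275 eV

The energy levels are E_n = -13.6057 Z² eV / n².

Energy at n = 10: E_10 = -13.6057 × 2² / 10² = -0.54422800 eV
Energy at n = 3: E_3 = -13.6057 × 2² / 3² = -6.04697778 eV

For emission (electron falling to lower state), the photon energy is:
E_photon = E_10 - E_3 = |-0.54422800 - (-6.04697778)|
E_photon = 5.50275 eV

This energy is carried away by the emitted photon.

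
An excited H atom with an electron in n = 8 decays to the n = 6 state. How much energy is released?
0.17 eV

The energy levels are E_n = -13.6057 eV / n².

Energy at n = 8: E_8 = -13.6057 / 8² = -0.21259 eV
Energy at n = 6: E_6 = -13.6057 / 6² = -0.37794 eV

For emission (electron falling to lower state), the photon energy is:
E_photon = E_8 - E_6 = |-0.21259 - (-0.37794)|
E_photon = 0.17 eV

This energy is carried away by the emitted photon.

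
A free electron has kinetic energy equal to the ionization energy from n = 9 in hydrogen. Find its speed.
2.43e+05 m/s (or 0.08% of c)

The binding energy at n = 9 for hydrogen is:
E_9 = -13.6057/9² = -0.167972 eV
|E_9| = 0.167972 eV

Convert to Joules:
KE = 0.167972 eV × (1.602177 × 10⁻¹⁹ J/eV) = 2.6912e-20 J

Using KE = ½mv²:
v = √(2·KE/m_e)
v = √(2 × 2.6912e-20 J / 9.10938 × 10⁻³¹ kg)
v = 2.43e+05 m/s

This is approximately 0.08% the speed of light.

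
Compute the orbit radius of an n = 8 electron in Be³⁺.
0.84668 nm (or 8.46684 Å)

The Bohr radius formula is:
r_n = n² a₀ / Z

where a₀ = 0.05291772 nm is the Bohr radius.

For Be³⁺ (Z = 4) at n = 8:
r_8 = 8² × 0.05291772 nm / 4
r_8 = 64 × 0.05291772 nm / 4
r_8 = 3.386734 nm / 4
r_8 = 0.84668 nm

The electron orbits at approximately 0.84668 nm from the nucleus.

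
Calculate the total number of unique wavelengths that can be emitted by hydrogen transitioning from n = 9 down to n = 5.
10

The electron can occupy levels n = 5, 6, ..., 9 during de-excitation — that is m = 9 - 5 + 1 = 5 distinct levels.

The number of distinct spectral lines equals the number of ways to choose 2 of these m levels (each pair gives one possible emission transition):

Number of lines = m(m-1)/2 = 5×4/2 = 10

These correspond to all possible transitions between the 5 levels:
9 → 8, 9 → 7, 9 → 6, 9 → 5, 8 → 7, 8 → 6, 8 → 5, 7 → 6...

Each transition produces a photon with a unique energy (and thus wavelength). This count does not depend on Z.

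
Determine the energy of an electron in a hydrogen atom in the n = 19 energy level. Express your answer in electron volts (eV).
-0.0377 eV

The energy levels of a hydrogen-like atom are given by:
E_n = -13.6057 eV / n²

For n = 19:
E_19 = -13.6057 eV / 19²
E_19 = -13.6057 eV / 361
E_19 = -0.0377 eV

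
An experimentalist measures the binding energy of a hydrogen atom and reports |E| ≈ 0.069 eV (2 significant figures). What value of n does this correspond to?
n = 14

The exact energy levels follow E_n = -13.6057 eV / n².

The measured value (-0.069 eV) is reported to only 2 significant figures, so we must test candidate n values and see which one matches to that precision.

Candidate energies:
  n = 12:  E = -13.6057/12² = -0.09448 eV
  n = 13:  E = -13.6057/13² = -0.08051 eV
  n = 14:  E = -13.6057/14² = -0.06942 eV  ← matches
  n = 15:  E = -13.6057/15² = -0.06047 eV
  n = 16:  E = -13.6057/16² = -0.05315 eV

Checking against the measurement of -0.069 eV (2 sig figs), only n = 14 agrees:
E_14 = -0.06942 eV, which rounds to -0.069 eV ✓

Therefore n = 14.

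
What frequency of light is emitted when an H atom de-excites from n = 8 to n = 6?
3.9981e+13 Hz

First, find the transition energy:
E_8 = -13.6057 / 8² = -0.21258906 eV
E_6 = -13.6057 / 6² = -0.37793611 eV
|ΔE| = |E_6 - E_8| = 0.16534705 eV

Convert to Joules: E = 0.16534705 eV × (1.602177 × 10⁻¹⁹ J/eV) = 2.649152e-20 J

Using E = hf:
f = E/h = 2.649152e-20 J / (6.62607 × 10⁻³⁴ J·s)
f = 3.9981e+13 Hz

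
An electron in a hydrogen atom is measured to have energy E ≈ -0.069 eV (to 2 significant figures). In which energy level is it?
n = 14

The exact energy levels follow E_n = -13.6057 eV / n².

The measured value (-0.069 eV) is reported to only 2 significant figures, so we must test candidate n values and see which one matches to that precision.

Candidate energies:
  n = 12:  E = -13.6057/12² = -0.09448 eV
  n = 13:  E = -13.6057/13² = -0.08051 eV
  n = 14:  E = -13.6057/14² = -0.06942 eV  ← matches
  n = 15:  E = -13.6057/15² = -0.06047 eV
  n = 16:  E = -13.6057/16² = -0.05315 eV

Checking against the measurement of -0.069 eV (2 sig figs), only n = 14 agrees:
E_14 = -0.06942 eV, which rounds to -0.069 eV ✓

Therefore n = 14.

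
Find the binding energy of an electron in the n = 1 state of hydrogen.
13.6057 eV

The ionization energy is the energy needed to remove the electron completely (n → ∞).

For hydrogen, E_n = -13.6057 eV / n².

At n = 1: E_1 = -13.6057 / 1² = -13.6057000 eV
At n = ∞: E_∞ = 0 eV

Ionization energy = E_∞ - E_1 = 0 - (-13.6057000) = 13.6057000 eV
Ionization energy ≈ 13.6057 eV

This is also called the binding energy of the electron in state n = 1.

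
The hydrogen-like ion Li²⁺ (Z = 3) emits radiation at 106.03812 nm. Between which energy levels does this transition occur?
n = 8 → n = 3

First, find the photon energy from the wavelength (hc = 1239.84 eV·nm):
E = hc/λ = 1239.84 eV·nm / 106.03812 nm = 11.692399 eV

The energy levels of Li²⁺ satisfy E_n = -13.6057 × 3² / n² eV, so an emission n_i → n_f releases
ΔE = 13.6057 × 3² × (1/n_f² − 1/n_i²) eV.

Setting ΔE equal to the photon energy:
1/n_f² − 1/n_i² = 11.692399 / (13.6057 × 3²) = 0.095486116

Since 1/n_i² must be positive, we need 1/n_f² > 0.095486116, i.e. n_f ≤ 3. For each allowed n_f, solve n_i = (1/n_f² − 0.095486116)^(−1/2) and check whether it is a whole number:
  n_f = 1: 1/n_i² = 1.000000000 − 0.095486116 = 0.904513884 → n_i = 1.051  (not an integer) ✗
  n_f = 2: 1/n_i² = 0.250000000 − 0.095486116 = 0.154513884 → n_i = 2.544  (not an integer) ✗
  n_f = 3: 1/n_i² = 0.111111111 − 0.095486116 = 0.015624995 → n_i = 8.000  → integer, n_i = 8 ✓

Only n_f = 3 gives an integer upper level, n_i = 8.

The transition is from n = 8 to n = 3 (emission).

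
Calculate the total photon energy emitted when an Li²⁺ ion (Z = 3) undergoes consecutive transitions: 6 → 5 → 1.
119.0499 eV

The energy levels of Li²⁺ are E_n = -13.6057 × 3² / n² eV.

First transition (6 → 5):
ΔE₁ = |E_5 - E_6|
ΔE₁ = |-4.8980520000 - (-3.4014250000)| = 1.4966270 eV

Second transition (5 → 1):
ΔE₂ = |E_1 - E_5|
ΔE₂ = |-122.4513000000 - (-4.8980520000)| = 117.5532480 eV

Total energy released:
E_total = ΔE₁ + ΔE₂ = 1.4966270 + 117.5532480 = 119.0499 eV

Note: This equals the direct transition 6 → 1: 119.0499 eV ✓
Energy is conserved regardless of the path taken.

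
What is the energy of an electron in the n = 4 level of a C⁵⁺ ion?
-30.613 eV

For hydrogen-like ions, the energy levels scale with Z²:
E_n = -13.6057 Z² / n² eV

For C⁵⁺ (Z = 6) at n = 4:
E_4 = -13.6057 × 6² / 4²
E_4 = -13.6057 × 36 / 16
E_4 = -489.8052 / 16
E_4 = -30.613 eV

The energy is 36 times more negative than hydrogen at the same n due to the stronger nuclear charge.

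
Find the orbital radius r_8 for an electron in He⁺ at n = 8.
1.69337 nm (or 16.93367 Å)

The Bohr radius formula is:
r_n = n² a₀ / Z

where a₀ = 0.05291772 nm is the Bohr radius.

For He⁺ (Z = 2) at n = 8:
r_8 = 8² × 0.05291772 nm / 2
r_8 = 64 × 0.05291772 nm / 2
r_8 = 3.386734 nm / 2
r_8 = 1.69337 nm

The electron orbits at approximately 1.69337 nm from the nucleus.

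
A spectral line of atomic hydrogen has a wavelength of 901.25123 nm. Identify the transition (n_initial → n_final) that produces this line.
n = 10 → n = 3

First, find the photon energy from the wavelength (hc = 1239.84 eV·nm):
E = hc/λ = 1239.84 eV·nm / 901.25123 nm = 1.3756874 eV

The energy levels of hydrogen satisfy E_n = -13.6057 / n² eV, so an emission n_i → n_f releases
ΔE = 13.6057 × (1/n_f² − 1/n_i²) eV.

Setting ΔE equal to the photon energy:
1/n_f² − 1/n_i² = 1.3756874 / 13.6057 = 0.10111111

Since 1/n_i² must be positive, we need 1/n_f² > 0.10111111, i.e. n_f ≤ 3. For each allowed n_f, solve n_i = (1/n_f² − 0.10111111)^(−1/2) and check whether it is a whole number:
  n_f = 1: 1/n_i² = 1.00000000 − 0.10111111 = 0.89888889 → n_i = 1.055  (not an integer) ✗
  n_f = 2: 1/n_i² = 0.25000000 − 0.10111111 = 0.14888889 → n_i = 2.592  (not an integer) ✗
  n_f = 3: 1/n_i² = 0.11111111 − 0.10111111 = 0.01000000 → n_i = 10.000  → integer, n_i = 10 ✓

Only n_f = 3 gives an integer upper level, n_i = 10.

The transition is from n = 10 to n = 3 (emission).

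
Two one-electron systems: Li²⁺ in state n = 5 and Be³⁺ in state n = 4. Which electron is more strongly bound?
Be³⁺ at n = 4 (E = -13.605700 eV)

Using E_n = -13.6057 Z² / n² eV:

Li²⁺ (Z = 3) at n = 5:
E = -13.6057 × 3² / 5² = -13.6057 × 9 / 25 = -4.898052000 eV

Be³⁺ (Z = 4) at n = 4:
E = -13.6057 × 4² / 4² = -13.6057 × 16 / 16 = -13.605700000 eV

Since -13.605700000 eV < -4.898052000 eV,
Be³⁺ at n = 4 is more tightly bound (requires more energy to ionize).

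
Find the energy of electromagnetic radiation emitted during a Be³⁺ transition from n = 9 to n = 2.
51.735254 eV

The energy levels are E_n = -13.6057 Z² eV / n².

Energy at n = 9: E_9 = -13.6057 × 4² / 9² = -2.687545679 eV
Energy at n = 2: E_2 = -13.6057 × 4² / 2² = -54.422800000 eV

For emission (electron falling to lower state), the photon energy is:
E_photon = E_9 - E_2 = |-2.687545679 - (-54.422800000)|
E_photon = 51.735254 eV

This energy is carried away by the emitted photon.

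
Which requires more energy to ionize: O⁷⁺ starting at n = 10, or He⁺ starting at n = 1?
He⁺ at n = 1 (E = -54.42280 eV)

Using E_n = -13.6057 Z² / n² eV:

O⁷⁺ (Z = 8) at n = 10:
E = -13.6057 × 8² / 10² = -13.6057 × 64 / 100 = -8.70764800 eV

He⁺ (Z = 2) at n = 1:
E = -13.6057 × 2² / 1² = -13.6057 × 4 / 1 = -54.42280000 eV

Since -54.42280000 eV < -8.70764800 eV,
He⁺ at n = 1 is more tightly bound (requires more energy to ionize).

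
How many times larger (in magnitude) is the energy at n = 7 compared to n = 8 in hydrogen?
1.306122

Using E_n = -13.6057 Z² / n² eV with Z = 1:

E_7 = -13.6057 / 7² = -13.6057 / 49 = -0.277667346939 eV
E_8 = -13.6057 / 8² = -13.6057 / 64 = -0.212589062500 eV

The ratio is:
E_7/E_8 = (-0.277667346939) / (-0.212589062500)
E_7/E_8 = (-13.6057/49) / (-13.6057/64)
E_7/E_8 = 64/49
E_7/E_8 = 1.306122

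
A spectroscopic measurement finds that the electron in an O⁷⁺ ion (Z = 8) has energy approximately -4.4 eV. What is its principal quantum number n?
n = 14

The exact energy levels follow E_n = -13.6057 Z² / n² eV with Z = 8.

The measured value (-4.4 eV) is reported to only 2 significant figures, so we must test candidate n values and see which one matches to that precision.

Candidate energies:
  n = 12:  E = -13.6057 × 8² / 12² = -6.04698 eV
  n = 13:  E = -13.6057 × 8² / 13² = -5.15245 eV
  n = 14:  E = -13.6057 × 8² / 14² = -4.44268 eV  ← matches
  n = 15:  E = -13.6057 × 8² / 15² = -3.87007 eV
  n = 16:  E = -13.6057 × 8² / 16² = -3.40143 eV

Checking against the measurement of -4.4 eV (2 sig figs), only n = 14 agrees:
E_14 = -4.44268 eV, which rounds to -4.4 eV ✓

Therefore n = 14.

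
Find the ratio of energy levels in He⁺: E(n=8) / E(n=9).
1.265625

Using E_n = -13.6057 Z² / n² eV with Z = 2:

E_8 = -13.6057 × 2² / 8² = -54.4228 / 64 = -0.850356250000 eV
E_9 = -13.6057 × 2² / 9² = -54.4228 / 81 = -0.671886419753 eV

The ratio is:
E_8/E_9 = (-0.850356250000) / (-0.671886419753)
E_8/E_9 = (-54.4228/64) / (-54.4228/81)
E_8/E_9 = 81/64
E_8/E_9 = 1.265625
(Note: the Z² factors cancel in the ratio.)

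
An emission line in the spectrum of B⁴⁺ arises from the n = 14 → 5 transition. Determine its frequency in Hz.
2.8702e+15 Hz

First, find the transition energy:
E_14 = -13.6057 × 5² / 14² = -1.73542092 eV
E_5 = -13.6057 × 5² / 5² = -13.60570000 eV
|ΔE| = |E_5 - E_14| = 11.87027908 eV

Convert to Joules: E = 11.87027908 eV × (1.602177 × 10⁻¹⁹ J/eV) = 1.901829e-18 J

Using E = hf:
f = E/h = 1.901829e-18 J / (6.62607 × 10⁻³⁴ J·s)
f = 2.8702e+15 Hz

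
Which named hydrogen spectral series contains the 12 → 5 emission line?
Pfund series

The spectral series in hydrogen are named based on the final (lower) energy level:
- Lyman series: n_final = 1 (ultraviolet)
- Balmer series: n_final = 2 (visible/near-UV)
- Paschen series: n_final = 3 (infrared)
- Brackett series: n_final = 4 (infrared)
- Pfund series: n_final = 5 (far infrared)

Since this transition ends at n = 5, it belongs to the Pfund series.

For reference, this 12 → 5 line has photon energy
ΔE = 13.6057 eV × (1/5² - 1/12²) = 0.449743972 eV,
corresponding to wavelength λ = hc/ΔE = 1239.84 eV·nm / 0.449743972 eV = 2756.768 nm in the far infrared region.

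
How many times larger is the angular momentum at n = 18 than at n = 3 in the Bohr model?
6.00

In the Bohr model, L_n = nℏ, so the ratio is purely the ratio of quantum numbers:

L_18/L_3 = 18ℏ / 3ℏ = 18/3 = 6.00

The angular momentum scales linearly with n.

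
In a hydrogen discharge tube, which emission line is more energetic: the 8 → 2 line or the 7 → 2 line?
8 → 2

Calculate the energy for each transition:

Transition 8 → 2:
ΔE₁ = |E_2 - E_8| = |-13.6057/2² - (-13.6057/8²)|
ΔE₁ = |-3.40142500000 - (-0.21258906250)| = 3.18883594 eV

Transition 7 → 2:
ΔE₂ = |E_2 - E_7| = |-13.6057/2² - (-13.6057/7²)|
ΔE₂ = |-3.40142500000 - (-0.27766734694)| = 3.12375765 eV

Since 3.18883594 eV > 3.12375765 eV, the transition 8 → 2 emits the more energetic photon.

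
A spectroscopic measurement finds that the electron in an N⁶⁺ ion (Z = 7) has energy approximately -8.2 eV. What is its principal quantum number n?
n = 9

The exact energy levels follow E_n = -13.6057 Z² / n² eV with Z = 7.

The measured value (-8.2 eV) is reported to only 2 significant figures, so we must test candidate n values and see which one matches to that precision.

Candidate energies:
  n = 7:  E = -13.6057 × 7² / 7² = -13.60570 eV
  n = 8:  E = -13.6057 × 7² / 8² = -10.41686 eV
  n = 9:  E = -13.6057 × 7² / 9² = -8.23061 eV  ← matches
  n = 10:  E = -13.6057 × 7² / 10² = -6.66679 eV
  n = 11:  E = -13.6057 × 7² / 11² = -5.50975 eV

Checking against the measurement of -8.2 eV (2 sig figs), only n = 9 agrees:
E_9 = -8.23061 eV, which rounds to -8.2 eV ✓

Therefore n = 9.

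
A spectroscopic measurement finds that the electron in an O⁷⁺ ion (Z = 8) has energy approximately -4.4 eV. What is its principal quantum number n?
n = 14

The exact energy levels follow E_n = -13.6057 Z² / n² eV with Z = 8.

The measured value (-4.4 eV) is reported to only 2 significant figures, so we must test candidate n values and see which one matches to that precision.

Candidate energies:
  n = 12:  E = -13.6057 × 8² / 12² = -6.04698 eV
  n = 13:  E = -13.6057 × 8² / 13² = -5.15245 eV
  n = 14:  E = -13.6057 × 8² / 14² = -4.44268 eV  ← matches
  n = 15:  E = -13.6057 × 8² / 15² = -3.87007 eV
  n = 16:  E = -13.6057 × 8² / 16² = -3.40143 eV

Checking against the measurement of -4.4 eV (2 sig figs), only n = 14 agrees:
E_14 = -4.44268 eV, which rounds to -4.4 eV ✓

Therefore n = 14.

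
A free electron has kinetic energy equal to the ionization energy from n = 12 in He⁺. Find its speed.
3.646e+05 m/s (or 0.121623% of c)

The binding energy at n = 12 for He⁺ is:
E_12 = -13.6057 × 2²/12² = -0.37793611 eV
|E_12| = 0.37793611 eV

Convert to Joules:
KE = 0.37793611 eV × (1.602177 × 10⁻¹⁹ J/eV) = 6.05521e-20 J

Using KE = ½mv²:
v = √(2·KE/m_e)
v = √(2 × 6.05521e-20 J / 9.10938 × 10⁻³¹ kg)
v = 3.646e+05 m/s

This is approximately 0.121623% the speed of light.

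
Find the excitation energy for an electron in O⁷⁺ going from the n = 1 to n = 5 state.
835.934 eV

The energy levels of a hydrogen-like atom are E_n = -13.6057 Z² eV / n².

Energy at n = 1: E_1 = -13.6057 × 8² / 1² = -870.764800 eV
Energy at n = 5: E_5 = -13.6057 × 8² / 5² = -34.830592 eV

The excitation energy is the difference:
ΔE = E_5 - E_1
ΔE = -34.830592 - (-870.764800)
ΔE = 835.934 eV

Since this is positive, energy must be absorbed (photon absorption).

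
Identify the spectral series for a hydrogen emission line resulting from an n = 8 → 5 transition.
Pfund series

The spectral series in hydrogen are named based on the final (lower) energy level:
- Lyman series: n_final = 1 (ultraviolet)
- Balmer series: n_final = 2 (visible/near-UV)
- Paschen series: n_final = 3 (infrared)
- Brackett series: n_final = 4 (infrared)
- Pfund series: n_final = 5 (far infrared)

Since this transition ends at n = 5, it belongs to the Pfund series.

For reference, this 8 → 5 line has photon energy
ΔE = 13.6057 eV × (1/5² - 1/8²) = 0.331638938 eV,
corresponding to wavelength λ = hc/ΔE = 1239.84 eV·nm / 0.331638938 eV = 3738.524 nm in the far infrared region.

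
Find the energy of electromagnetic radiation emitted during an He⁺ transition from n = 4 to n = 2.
10.2043 eV

The energy levels are E_n = -13.6057 Z² eV / n².

Energy at n = 4: E_4 = -13.6057 × 2² / 4² = -3.4014250 eV
Energy at n = 2: E_2 = -13.6057 × 2² / 2² = -13.6057000 eV

For emission (electron falling to lower state), the photon energy is:
E_photon = E_4 - E_2 = |-3.4014250 - (-13.6057000)|
E_photon = 10.2043 eV

This energy is carried away by the emitted photon.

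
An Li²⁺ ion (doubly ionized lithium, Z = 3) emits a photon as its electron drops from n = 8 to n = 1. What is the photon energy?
120.5380 eV

The energy levels are E_n = -13.6057 Z² eV / n².

Energy at n = 8: E_8 = -13.6057 × 3² / 8² = -1.9133016 eV
Energy at n = 1: E_1 = -13.6057 × 3² / 1² = -122.4513000 eV

For emission (electron falling to lower state), the photon energy is:
E_photon = E_8 - E_1 = |-1.9133016 - (-122.4513000)|
E_photon = 120.5380 eV

This energy is carried away by the emitted photon.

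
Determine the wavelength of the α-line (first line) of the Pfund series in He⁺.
1863.95141 nm

The longest wavelength corresponds to the smallest energy transition in the series.
The Pfund series has all transitions ending at n_f = 5.

For He⁺ (Z = 2), the first line (α-line) is the jump from n = 6 to n = 5:
E_6 = -13.6057 × 2² / 6² = -1.51174444444 eV
E_5 = -13.6057 × 2² / 5² = -2.17691200000 eV
ΔE = E_6 - E_5 = 0.66516755556 eV

λ = hc/E = 1239.84 eV·nm / 0.66516755556 eV
λ = 1863.95141 nm

This is the α-line of the Pfund series in He⁺.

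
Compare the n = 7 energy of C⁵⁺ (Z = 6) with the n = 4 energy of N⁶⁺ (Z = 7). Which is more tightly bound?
N⁶⁺ at n = 4 (E = -41.6675 eV)

Using E_n = -13.6057 Z² / n² eV:

C⁵⁺ (Z = 6) at n = 7:
E = -13.6057 × 6² / 7² = -13.6057 × 36 / 49 = -9.9960245 eV

N⁶⁺ (Z = 7) at n = 4:
E = -13.6057 × 7² / 4² = -13.6057 × 49 / 16 = -41.6674563 eV

Since -41.6674563 eV < -9.9960245 eV,
N⁶⁺ at n = 4 is more tightly bound (requires more energy to ionize).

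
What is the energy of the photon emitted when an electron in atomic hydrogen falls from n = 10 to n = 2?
3.2654 eV

The energy levels are E_n = -13.6057 eV / n².

Energy at n = 10: E_10 = -13.6057 / 10² = -0.1360570 eV
Energy at n = 2: E_2 = -13.6057 / 2² = -3.4014250 eV

For emission (electron falling to lower state), the photon energy is:
E_photon = E_10 - E_2 = |-0.1360570 - (-3.4014250)|
E_photon = 3.2654 eV

This energy is carried away by the emitted photon.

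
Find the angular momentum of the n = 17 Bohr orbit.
1.7928e-33 J·s (or 17ℏ)

In the Bohr model, angular momentum is quantized:
L = nℏ

where ℏ = h/(2π) = 1.054572e-34 J·s

For n = 17:
L = 17 × 1.054572e-34 J·s
L = 1.7928e-33 J·s

This can also be written as L = 17ℏ.
The angular momentum is an integer multiple of the reduced Planck constant.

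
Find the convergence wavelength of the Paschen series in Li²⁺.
91.13 nm

The series limit corresponds to the transition from n = ∞ to n = 3.
This is the highest energy (shortest wavelength) transition in the Paschen series.

E_∞ = 0 eV
E_3 = -13.6057 × 3² / 3² = -13.6057 eV

Energy at series limit:
ΔE = E_∞ - E_3 = 0 - (-13.6057) = 13.6057 eV
λ = hc/E = 1239.84 eV·nm / 13.6057 eV = 91.13 nm

This energy equals the ionization energy from the n = 3 state of Li²⁺.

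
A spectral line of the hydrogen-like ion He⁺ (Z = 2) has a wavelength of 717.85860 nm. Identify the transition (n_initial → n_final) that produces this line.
n = 11 → n = 5

First, find the photon energy from the wavelength (hc = 1239.84 eV·nm):
E = hc/λ = 1239.84 eV·nm / 717.85860 nm = 1.7271368 eV

The energy levels of He⁺ satisfy E_n = -13.6057 × 2² / n² eV, so an emission n_i → n_f releases
ΔE = 13.6057 × 2² × (1/n_f² − 1/n_i²) eV.

Setting ΔE equal to the photon energy:
1/n_f² − 1/n_i² = 1.7271368 / (13.6057 × 2²) = 0.031735537

Since 1/n_i² must be positive, we need 1/n_f² > 0.031735537, i.e. n_f ≤ 5. For each allowed n_f, solve n_i = (1/n_f² − 0.031735537)^(−1/2) and check whether it is a whole number:
  n_f = 1: 1/n_i² = 1.000000000 − 0.031735537 = 0.968264463 → n_i = 1.016  (not an integer) ✗
  n_f = 2: 1/n_i² = 0.250000000 − 0.031735537 = 0.218264463 → n_i = 2.140  (not an integer) ✗
  n_f = 3: 1/n_i² = 0.111111111 − 0.031735537 = 0.079375574 → n_i = 3.549  (not an integer) ✗
  n_f = 4: 1/n_i² = 0.062500000 − 0.031735537 = 0.030764463 → n_i = 5.701  (not an integer) ✗
  n_f = 5: 1/n_i² = 0.040000000 − 0.031735537 = 0.008264463 → n_i = 11.000  → integer, n_i = 11 ✓

Only n_f = 5 gives an integer upper level, n_i = 11.

The transition is from n = 11 to n = 5 (emission).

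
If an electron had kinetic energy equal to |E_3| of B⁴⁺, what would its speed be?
3.65e+06 m/s (or 1.216% of c)

The binding energy at n = 3 for B⁴⁺ is:
E_3 = -13.6057 × 5²/3² = -37.79361 eV
|E_3| = 37.79361 eV

Convert to Joules:
KE = 37.79361 eV × (1.602177 × 10⁻¹⁹ J/eV) = 6.0552e-18 J

Using KE = ½mv²:
v = √(2·KE/m_e)
v = √(2 × 6.0552e-18 J / 9.10938 × 10⁻³¹ kg)
v = 3.65e+06 m/s

This is approximately 1.216% the speed of light.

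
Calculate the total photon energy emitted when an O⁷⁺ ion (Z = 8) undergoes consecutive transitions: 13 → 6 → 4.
49.27035 eV

The energy levels of O⁷⁺ are E_n = -13.6057 × 8² / n² eV.

First transition (13 → 6):
ΔE₁ = |E_6 - E_13|
ΔE₁ = |-24.18791111111 - (-5.15245443787)| = 19.03545667 eV

Second transition (6 → 4):
ΔE₂ = |E_4 - E_6|
ΔE₂ = |-54.42280000000 - (-24.18791111111)| = 30.23488889 eV

Total energy released:
E_total = ΔE₁ + ΔE₂ = 19.03545667 + 30.23488889 = 49.27035 eV

Note: This equals the direct transition 13 → 4: 49.27035 eV ✓
Energy is conserved regardless of the path taken.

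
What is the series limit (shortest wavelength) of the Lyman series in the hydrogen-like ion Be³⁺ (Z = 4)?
5.695 nm

The series limit corresponds to the transition from n = ∞ to n = 1.
This is the highest energy (shortest wavelength) transition in the Lyman series.

E_∞ = 0 eV
E_1 = -13.6057 × 4² / 1² = -217.69120 eV

Energy at series limit:
ΔE = E_∞ - E_1 = 0 - (-217.69120) = 217.69120 eV
λ = hc/E = 1239.84 eV·nm / 217.69120 eV = 5.695 nm

This energy equals the ionization energy from the n = 1 state of Be³⁺.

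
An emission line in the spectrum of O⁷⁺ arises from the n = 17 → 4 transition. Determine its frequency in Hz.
1.2431e+16 Hz

First, find the transition energy:
E_17 = -13.6057 × 8² / 17² = -3.0130270 eV
E_4 = -13.6057 × 8² / 4² = -54.4228000 eV
|ΔE| = |E_4 - E_17| = 51.4097730 eV

Convert to Joules: E = 51.4097730 eV × (1.602177 × 10⁻¹⁹ J/eV) = 8.236756e-18 J

Using E = hf:
f = E/h = 8.236756e-18 J / (6.62607 × 10⁻³⁴ J·s)
f = 1.2431e+16 Hz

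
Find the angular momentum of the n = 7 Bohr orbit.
7.382e-34 J·s (or 7ℏ)

In the Bohr model, angular momentum is quantized:
L = nℏ

where ℏ = h/(2π) = 1.05457e-34 J·s

For n = 7:
L = 7 × 1.05457e-34 J·s
L = 7.382e-34 J·s

This can also be written as L = 7ℏ.
The angular momentum is an integer multiple of the reduced Planck constant.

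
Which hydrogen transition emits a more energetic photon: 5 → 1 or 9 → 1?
9 → 1

Calculate the energy for each transition:

Transition 5 → 1:
ΔE₁ = |E_1 - E_5| = |-13.6057/1² - (-13.6057/5²)|
ΔE₁ = |-13.6057000000 - (-0.5442280000)| = 13.0614720 eV

Transition 9 → 1:
ΔE₂ = |E_1 - E_9| = |-13.6057/1² - (-13.6057/9²)|
ΔE₂ = |-13.6057000000 - (-0.1679716049)| = 13.4377284 eV

Since 13.4377284 eV > 13.0614720 eV, the transition 9 → 1 emits the more energetic photon.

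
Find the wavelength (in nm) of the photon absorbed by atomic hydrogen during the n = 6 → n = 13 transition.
4168.52411 nm

First, find the transition energy using E_n = -13.6057 / n² eV:
E_6 = -13.6057 / 6² = -0.37793611111 eV
E_13 = -13.6057 / 13² = -0.08050710059 eV

Photon energy: |ΔE| = |E_13 - E_6| = 0.29742901052 eV

Convert to wavelength using E = hc/λ with hc = 1239.84 eV·nm:
λ = hc/E = 1239.84 eV·nm / 0.29742901052 eV
λ = 4168.52411 nm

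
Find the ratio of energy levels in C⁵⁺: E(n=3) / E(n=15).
25.00000

Using E_n = -13.6057 Z² / n² eV with Z = 6:

E_3 = -13.6057 × 6² / 3² = -489.8052 / 9 = -54.42280000000 eV
E_15 = -13.6057 × 6² / 15² = -489.8052 / 225 = -2.17691200000 eV

The ratio is:
E_3/E_15 = (-54.42280000000) / (-2.17691200000)
E_3/E_15 = (-489.8052/9) / (-489.8052/225)
E_3/E_15 = 225/9
E_3/E_15 = 25.00000
(Note: the Z² factors cancel in the ratio.)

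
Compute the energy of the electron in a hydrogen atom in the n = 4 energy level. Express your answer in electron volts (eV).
-0.85 eV

The energy levels of a hydrogen-like atom are given by:
E_n = -13.6057 eV / n²

For n = 4:
E_4 = -13.6057 eV / 4²
E_4 = -13.6057 eV / 16
E_4 = -0.85 eV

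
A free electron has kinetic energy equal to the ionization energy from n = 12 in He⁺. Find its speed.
3.646e+05 m/s (or 0.1216% of c)

The binding energy at n = 12 for He⁺ is:
E_12 = -13.6057 × 2²/12² = -0.3779361 eV
|E_12| = 0.3779361 eV

Convert to Joules:
KE = 0.3779361 eV × (1.602177 × 10⁻¹⁹ J/eV) = 6.05521e-20 J

Using KE = ½mv²:
v = √(2·KE/m_e)
v = √(2 × 6.05521e-20 J / 9.10938 × 10⁻³¹ kg)
v = 3.646e+05 m/s

This is approximately 0.1216% the speed of light.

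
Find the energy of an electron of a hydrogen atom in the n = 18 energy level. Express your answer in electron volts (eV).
-0.0420 eV

The energy levels of a hydrogen-like atom are given by:
E_n = -13.6057 eV / n²

For n = 18:
E_18 = -13.6057 eV / 18²
E_18 = -13.6057 eV / 324
E_18 = -0.0420 eV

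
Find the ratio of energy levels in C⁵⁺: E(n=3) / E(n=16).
28.44

Using E_n = -13.6057 Z² / n² eV with Z = 6:

E_3 = -13.6057 × 6² / 3² = -489.8052 / 9 = -54.42280000 eV
E_16 = -13.6057 × 6² / 16² = -489.8052 / 256 = -1.91330156 eV

The ratio is:
E_3/E_16 = (-54.42280000) / (-1.91330156)
E_3/E_16 = (-489.8052/9) / (-489.8052/256)
E_3/E_16 = 256/9
E_3/E_16 = 28.44
(Note: the Z² factors cancel in the ratio.)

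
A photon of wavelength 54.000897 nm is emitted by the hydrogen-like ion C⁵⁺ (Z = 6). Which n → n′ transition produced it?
n = 8 → n = 4

First, find the photon energy from the wavelength (hc = 1239.84 eV·nm):
E = hc/λ = 1239.84 eV·nm / 54.000897 nm = 22.959619 eV

The energy levels of C⁵⁺ satisfy E_n = -13.6057 × 6² / n² eV, so an emission n_i → n_f releases
ΔE = 13.6057 × 6² × (1/n_f² − 1/n_i²) eV.

Setting ΔE equal to the photon energy:
1/n_f² − 1/n_i² = 22.959619 / (13.6057 × 6²) = 0.046875001

Since 1/n_i² must be positive, we need 1/n_f² > 0.046875001, i.e. n_f ≤ 4. For each allowed n_f, solve n_i = (1/n_f² − 0.046875001)^(−1/2) and check whether it is a whole number:
  n_f = 1: 1/n_i² = 1.000000000 − 0.046875001 = 0.953124999 → n_i = 1.024  (not an integer) ✗
  n_f = 2: 1/n_i² = 0.250000000 − 0.046875001 = 0.203124999 → n_i = 2.219  (not an integer) ✗
  n_f = 3: 1/n_i² = 0.111111111 − 0.046875001 = 0.064236110 → n_i = 3.946  (not an integer) ✗
  n_f = 4: 1/n_i² = 0.062500000 − 0.046875001 = 0.015624999 → n_i = 8.000  → integer, n_i = 8 ✓

Only n_f = 4 gives an integer upper level, n_i = 8.

The transition is from n = 8 to n = 4 (emission).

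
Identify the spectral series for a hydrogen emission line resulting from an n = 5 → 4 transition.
Brackett series

The spectral series in hydrogen are named based on the final (lower) energy level:
- Lyman series: n_final = 1 (ultraviolet)
- Balmer series: n_final = 2 (visible/near-UV)
- Paschen series: n_final = 3 (infrared)
- Brackett series: n_final = 4 (infrared)
- Pfund series: n_final = 5 (far infrared)

Since this transition ends at n = 4, it belongs to the Brackett series.

For reference, this 5 → 4 line has photon energy
ΔE = 13.6057 eV × (1/4² - 1/5²) = 0.306128250 eV,
corresponding to wavelength λ = hc/ΔE = 1239.84 eV·nm / 0.306128250 eV = 4050.067 nm in the infrared region.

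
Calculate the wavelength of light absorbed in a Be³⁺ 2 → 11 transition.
23.5605 nm

First, find the transition energy using E_n = -13.6057 Z² / n² eV:
E_2 = -13.6057 × 4² / 2² = -54.422800 eV
E_11 = -13.6057 × 4² / 11² = -1.799101 eV

Photon energy: |ΔE| = |E_11 - E_2| = 52.623699 eV

Convert to wavelength using E = hc/λ with hc = 1239.84 eV·nm:
λ = hc/E = 1239.84 eV·nm / 52.623699 eV
λ = 23.5605 nm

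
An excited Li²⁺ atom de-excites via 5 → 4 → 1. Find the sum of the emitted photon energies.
117.55 eV

The energy levels of Li²⁺ are E_n = -13.6057 × 3² / n² eV.

First transition (5 → 4):
ΔE₁ = |E_4 - E_5|
ΔE₁ = |-7.65320625 - (-4.89805200)| = 2.75515 eV

Second transition (4 → 1):
ΔE₂ = |E_1 - E_4|
ΔE₂ = |-122.45130000 - (-7.65320625)| = 114.79809 eV

Total energy released:
E_total = ΔE₁ + ΔE₂ = 2.75515 + 114.79809 = 117.55 eV

Note: This equals the direct transition 5 → 1: 117.55 eV ✓
Energy is conserved regardless of the path taken.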